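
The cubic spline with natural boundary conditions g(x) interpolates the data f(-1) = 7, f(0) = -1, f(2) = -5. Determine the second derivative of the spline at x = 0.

6

Put M_i = g'' at the i-th knot. Here h = (1, 2) and Δ = (-8, -2), so the interior equations h_(i-1)·M_(i-1) + 2(h_(i-1)+h_i)·M_i + h_i·M_(i+1) = 6(Δ_i − Δ_(i-1)) read
  1·M_0 + 6·M_1 + 2·M_2 = 6(Δ_1 - Δ_0) = 36
Natural end conditions: M_0 = M_2 = 0.
Solving: M_0 = 0, M_1 = 6, M_2 = 0.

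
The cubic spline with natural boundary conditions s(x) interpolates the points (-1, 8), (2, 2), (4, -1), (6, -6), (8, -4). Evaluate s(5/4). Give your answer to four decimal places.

3.1881

Let M_i = s''(x_i). Step sizes h_i = 3, 2, 2, 2; slopes of the chords Δ_i = (y_(i+1) - y_i)/h_i = -2, -3/2, -5/2, 1.
  3·M_0 + 10·M_1 + 2·M_2 = 6(Δ_1 - Δ_0) = 3
  2·M_1 + 8·M_2 + 2·M_3 = 6(Δ_2 - Δ_1) = -6
  2·M_2 + 8·M_3 + 2·M_4 = 6(Δ_3 - Δ_2) = 21
Natural end conditions: M_0 = M_4 = 0.
Solving the tridiagonal system: M_0 = 0, M_1 = 45/71, M_2 = -237/142, M_3 = 216/71, M_4 = 0.
On [-1, 2], s(x) = 8 - 329/142·(x + 1) + 0·(x + 1)² + 5/142·(x + 1)³.
With (x + 1) = 9/4: s(5/4) = 28973/9088.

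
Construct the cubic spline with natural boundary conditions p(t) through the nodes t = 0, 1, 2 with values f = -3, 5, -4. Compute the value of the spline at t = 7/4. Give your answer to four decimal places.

Let M_i = p''(x_i). Step sizes h_i = 1, 1; slopes of the chords Δ_i = (y_(i+1) - y_i)/h_i = 8, -9.
  1·M_0 + 4·M_1 + 1·M_2 = 6(Δ_1 - Δ_0) = -102
Natural end conditions: M_0 = M_2 = 0.
Solving the tridiagonal system: M_0 = 0, M_1 = -51/2, M_2 = 0.
On [1, 2], p(t) = 5 - 1/2·(t - 1) - 51/4·(t - 1)² + 17/4·(t - 1)³.
With (t - 1) = 3/4: p(7/4) = -193/256.

-0.7539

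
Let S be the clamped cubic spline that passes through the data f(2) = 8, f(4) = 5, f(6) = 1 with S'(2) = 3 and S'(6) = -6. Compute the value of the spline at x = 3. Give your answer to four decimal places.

7.7188

Let m_i = S''(x_i). Step sizes h_i = 2, 2; slopes of the chords Δ_i = (y_(i+1) - y_i)/h_i = -3/2, -2.
  2·m_0 + 8·m_1 + 2·m_2 = 6(Δ_1 - Δ_0) = -3
Clamped end conditions give two more equations: 2h_0·m_0 + h_0·m_1 = 6(Δ_0 - S'(2)) = -27 and h_1·m_1 + 2h_1·m_2 = 6(S'(6) - Δ_1) = -24.
Hence m_0 = -69/8, m_1 = 15/4, m_2 = -63/8.
On [2, 4], S(x) = 8 + 3·(x - 2) - 69/16·(x - 2)² + 33/32·(x - 2)³.
With (x - 2) = 1: S(3) = 247/32.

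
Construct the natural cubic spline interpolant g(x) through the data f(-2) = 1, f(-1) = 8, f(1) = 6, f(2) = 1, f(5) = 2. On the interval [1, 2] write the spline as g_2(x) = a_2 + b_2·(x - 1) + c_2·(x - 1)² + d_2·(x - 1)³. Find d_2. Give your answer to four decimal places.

1.0987

Let M_i = g''(x_i). Step sizes h_i = 1, 2, 1, 3; slopes of the chords Δ_i = (y_(i+1) - y_i)/h_i = 7, -1, -5, 1/3.
  1·M_0 + 6·M_1 + 2·M_2 = 6(Δ_1 - Δ_0) = -48
  2·M_1 + 6·M_2 + 1·M_3 = 6(Δ_2 - Δ_1) = -24
  1·M_2 + 8·M_3 + 3·M_4 = 6(Δ_3 - Δ_2) = 32
Natural end conditions: M_0 = M_4 = 0.
Solving the tridiagonal system: M_0 = 0, M_1 = -904/125, M_2 = -288/125, M_3 = 536/125, M_4 = 0.
On [1, 2], with g_2(x) = a_2 + b_2·(x - 1) + c_2·(x - 1)² + d_2·(x - 1)³: c_2 = M_2/2 = -144/125, d_2 = (M_3 - M_2)/(6h_2) = 412/375, b_2 = Δ_2 - h_2(2M_2 + M_3)/6 = -371/75.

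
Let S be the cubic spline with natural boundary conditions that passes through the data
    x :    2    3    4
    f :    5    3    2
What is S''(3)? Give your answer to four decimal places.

Let m_i = S''(x_i). Step sizes h_i = 1, 1; slopes of the chords Δ_i = (y_(i+1) - y_i)/h_i = -2, -1.
  1·m_0 + 4·m_1 + 1·m_2 = 6(Δ_1 - Δ_0) = 6
Natural end conditions: m_0 = m_2 = 0.
Solving the tridiagonal system: m_0 = 0, m_1 = 3/2, m_2 = 0.

1.5000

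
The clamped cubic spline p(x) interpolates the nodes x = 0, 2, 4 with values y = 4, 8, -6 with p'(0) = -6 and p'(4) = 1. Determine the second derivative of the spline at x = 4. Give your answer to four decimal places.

20.5000

Put m_i = p'' at the i-th knot. Here h = (2, 2) and Δ = (2, -7), so the interior equations h_(i-1)·m_(i-1) + 2(h_(i-1)+h_i)·m_i + h_i·m_(i+1) = 6(Δ_i − Δ_(i-1)) read
  2·m_0 + 8·m_1 + 2·m_2 = 6(Δ_1 - Δ_0) = -54
Clamped end conditions give two more equations: 2h_0·m_0 + h_0·m_1 = 6(Δ_0 - p'(0)) = 48 and h_1·m_1 + 2h_1·m_2 = 6(p'(4) - Δ_1) = 48.
Solving: m_0 = 41/2, m_1 = -17, m_2 = 41/2.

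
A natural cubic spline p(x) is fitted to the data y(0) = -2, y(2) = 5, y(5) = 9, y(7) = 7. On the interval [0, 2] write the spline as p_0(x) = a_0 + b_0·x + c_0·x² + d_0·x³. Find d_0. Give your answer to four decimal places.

-0.0806

Write M_i for p''(x_i). With h_i = 2, 3, 2 and divided differences Δ_i = 7/2, 4/3, -1, the continuity of p' gives the tridiagonal system
  2·M_0 + 10·M_1 + 3·M_2 = 6(Δ_1 - Δ_0) = -13
  3·M_1 + 10·M_2 + 2·M_3 = 6(Δ_2 - Δ_1) = -14
Natural end conditions: M_0 = M_3 = 0.
Forward elimination and back-substitution give M_0 = 0, M_1 = -88/91, M_2 = -101/91, M_3 = 0.
On [0, 2], with p_0(x) = a_0 + b_0·x + c_0·x² + d_0·x³: c_0 = M_0/2 = 0, d_0 = (M_1 - M_0)/(6h_0) = -22/273, b_0 = Δ_0 - h_0(2M_0 + M_1)/6 = 2087/546.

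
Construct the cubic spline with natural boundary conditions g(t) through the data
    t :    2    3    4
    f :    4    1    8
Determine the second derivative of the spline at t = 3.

15

Put m_i = g'' at the i-th knot. Here h = (1, 1) and Δ = (-3, 7), so the interior equations h_(i-1)·m_(i-1) + 2(h_(i-1)+h_i)·m_i + h_i·m_(i+1) = 6(Δ_i − Δ_(i-1)) read
  1·m_0 + 4·m_1 + 1·m_2 = 6(Δ_1 - Δ_0) = 60
Natural end conditions: m_0 = m_2 = 0.
Forward elimination and back-substitution give m_0 = 0, m_1 = 15, m_2 = 0.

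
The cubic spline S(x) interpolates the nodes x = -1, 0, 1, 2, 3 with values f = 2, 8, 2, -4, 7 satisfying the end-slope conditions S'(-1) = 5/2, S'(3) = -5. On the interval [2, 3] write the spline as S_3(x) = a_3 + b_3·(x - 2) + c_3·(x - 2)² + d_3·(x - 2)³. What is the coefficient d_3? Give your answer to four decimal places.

Write m_i for S''(x_i). With h_i = 1, 1, 1, 1 and divided differences Δ_i = 6, -6, -6, 11, the continuity of S' gives the tridiagonal system
  1·m_0 + 4·m_1 + 1·m_2 = 6(Δ_1 - Δ_0) = -72
  1·m_1 + 4·m_2 + 1·m_3 = 6(Δ_2 - Δ_1) = 0
  1·m_2 + 4·m_3 + 1·m_4 = 6(Δ_3 - Δ_2) = 102
Clamped end conditions give two more equations: 2h_0·m_0 + h_0·m_1 = 6(Δ_0 - S'(-1)) = 21 and h_3·m_3 + 2h_3·m_4 = 6(S'(3) - Δ_3) = -96.
Hence m_0 = 1203/56, m_1 = -615/28, m_2 = -45/8, m_3 = 1245/28, m_4 = -3933/56.
On [2, 3], with S_3(x) = a_3 + b_3·(x - 2) + c_3·(x - 2)² + d_3·(x - 2)³: c_3 = m_3/2 = 1245/56, d_3 = (m_4 - m_3)/(6h_3) = -2141/112, b_3 = Δ_3 - h_3(2m_3 + m_4)/6 = 883/112.

-19.1161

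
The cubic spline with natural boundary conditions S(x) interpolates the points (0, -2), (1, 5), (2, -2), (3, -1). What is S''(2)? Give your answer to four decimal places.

Write m_i for S''(x_i). With h_i = 1, 1, 1 and divided differences Δ_i = 7, -7, 1, the continuity of S' gives the tridiagonal system
  1·m_0 + 4·m_1 + 1·m_2 = 6(Δ_1 - Δ_0) = -84
  1·m_1 + 4·m_2 + 1·m_3 = 6(Δ_2 - Δ_1) = 48
Natural end conditions: m_0 = m_3 = 0.
Solving: m_0 = 0, m_1 = -128/5, m_2 = 92/5, m_3 = 0.

18.4000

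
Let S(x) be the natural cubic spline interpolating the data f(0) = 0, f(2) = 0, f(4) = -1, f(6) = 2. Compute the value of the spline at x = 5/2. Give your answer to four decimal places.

Put M_i = S'' at the i-th knot. Here h = (2, 2, 2) and Δ = (0, -1/2, 3/2), so the interior equations h_(i-1)·M_(i-1) + 2(h_(i-1)+h_i)·M_i + h_i·M_(i+1) = 6(Δ_i − Δ_(i-1)) read
  2·M_0 + 8·M_1 + 2·M_2 = 6(Δ_1 - Δ_0) = -3
  2·M_1 + 8·M_2 + 2·M_3 = 6(Δ_2 - Δ_1) = 12
Natural end conditions: M_0 = M_3 = 0.
Solving the tridiagonal system: M_0 = 0, M_1 = -4/5, M_2 = 17/10, M_3 = 0.
On [2, 4], S(x) = 0 - 8/15·(x - 2) - 2/5·(x - 2)² + 5/24·(x - 2)³.
With (x - 2) = 1/2: S(5/2) = -109/320.

-0.3406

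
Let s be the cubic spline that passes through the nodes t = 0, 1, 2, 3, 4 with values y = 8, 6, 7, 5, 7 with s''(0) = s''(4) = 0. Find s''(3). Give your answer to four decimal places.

8.0357

Write m_i for s''(x_i). With h_i = 1, 1, 1, 1 and divided differences Δ_i = -2, 1, -2, 2, the continuity of s' gives the tridiagonal system
  1·m_0 + 4·m_1 + 1·m_2 = 6(Δ_1 - Δ_0) = 18
  1·m_1 + 4·m_2 + 1·m_3 = 6(Δ_2 - Δ_1) = -18
  1·m_2 + 4·m_3 + 1·m_4 = 6(Δ_3 - Δ_2) = 24
Natural end conditions: m_0 = m_4 = 0.
Hence m_0 = 0, m_1 = 183/28, m_2 = -57/7, m_3 = 225/28, m_4 = 0.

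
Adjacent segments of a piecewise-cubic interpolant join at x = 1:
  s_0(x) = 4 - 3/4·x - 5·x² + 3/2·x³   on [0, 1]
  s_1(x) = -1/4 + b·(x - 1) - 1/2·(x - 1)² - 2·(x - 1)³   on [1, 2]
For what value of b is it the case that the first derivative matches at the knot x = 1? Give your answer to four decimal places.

s_0'(x) = -3/4 - 10·x + 9/2·x², so s_0'(1) = -25/4. On the right, s_1'(1) = b, so b = -25/4.

-6.2500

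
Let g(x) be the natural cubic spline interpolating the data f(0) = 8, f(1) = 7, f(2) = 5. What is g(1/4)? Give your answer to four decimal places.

7.8086

With σ_i denoting the second derivative at x_i, h_i = 1, 1, and Δ_i = (y_(i+1) − y_i)/h_i = -1, -2:
  1·σ_0 + 4·σ_1 + 1·σ_2 = 6(Δ_1 - Δ_0) = -6
Natural end conditions: σ_0 = σ_2 = 0.
Solving: σ_0 = 0, σ_1 = -3/2, σ_2 = 0.
On [0, 1], g(x) = 8 - 3/4·x + 0·x² - 1/4·x³.
With x = 1/4: g(1/4) = 1999/256.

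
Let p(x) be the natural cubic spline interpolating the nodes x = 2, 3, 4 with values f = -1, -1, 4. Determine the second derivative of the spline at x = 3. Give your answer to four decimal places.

7.5000

Let M_i = p''(x_i). Step sizes h_i = 1, 1; slopes of the chords Δ_i = (y_(i+1) - y_i)/h_i = 0, 5.
  1·M_0 + 4·M_1 + 1·M_2 = 6(Δ_1 - Δ_0) = 30
Natural end conditions: M_0 = M_2 = 0.
Forward elimination and back-substitution give M_0 = 0, M_1 = 15/2, M_2 = 0.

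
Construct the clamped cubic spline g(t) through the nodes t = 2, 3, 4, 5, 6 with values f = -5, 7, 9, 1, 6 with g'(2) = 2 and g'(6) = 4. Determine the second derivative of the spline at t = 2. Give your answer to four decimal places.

With σ_i denoting the second derivative at x_i, h_i = 1, 1, 1, 1, and Δ_i = (y_(i+1) − y_i)/h_i = 12, 2, -8, 5:
  1·σ_0 + 4·σ_1 + 1·σ_2 = 6(Δ_1 - Δ_0) = -60
  1·σ_1 + 4·σ_2 + 1·σ_3 = 6(Δ_2 - Δ_1) = -60
  1·σ_2 + 4·σ_3 + 1·σ_4 = 6(Δ_3 - Δ_2) = 78
Clamped end conditions give two more equations: 2h_0·σ_0 + h_0·σ_1 = 6(Δ_0 - g'(2)) = 60 and h_3·σ_3 + 2h_3·σ_4 = 6(g'(6) - Δ_3) = -6.
Solving: σ_0 = 1133/28, σ_1 = -293/14, σ_2 = -67/4, σ_3 = 391/14, σ_4 = -475/28.

40.4643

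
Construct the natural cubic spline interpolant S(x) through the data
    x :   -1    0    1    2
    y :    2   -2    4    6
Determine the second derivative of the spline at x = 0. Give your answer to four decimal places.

17.6000

With M_i denoting the second derivative at x_i, h_i = 1, 1, 1, and Δ_i = (y_(i+1) − y_i)/h_i = -4, 6, 2:
  1·M_0 + 4·M_1 + 1·M_2 = 6(Δ_1 - Δ_0) = 60
  1·M_1 + 4·M_2 + 1·M_3 = 6(Δ_2 - Δ_1) = -24
Natural end conditions: M_0 = M_3 = 0.
Hence M_0 = 0, M_1 = 88/5, M_2 = -52/5, M_3 = 0.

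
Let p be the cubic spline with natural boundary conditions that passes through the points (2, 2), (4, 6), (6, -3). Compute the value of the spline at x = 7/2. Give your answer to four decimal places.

Let M_i = p''(x_i). Step sizes h_i = 2, 2; slopes of the chords Δ_i = (y_(i+1) - y_i)/h_i = 2, -9/2.
  2·M_0 + 8·M_1 + 2·M_2 = 6(Δ_1 - Δ_0) = -39
Natural end conditions: M_0 = M_2 = 0.
Solving the tridiagonal system: M_0 = 0, M_1 = -39/8, M_2 = 0.
On [2, 4], p(x) = 2 + 29/8·(x - 2) + 0·(x - 2)² - 13/32·(x - 2)³.
With (x - 2) = 3/2: p(7/2) = 1553/256.

6.0664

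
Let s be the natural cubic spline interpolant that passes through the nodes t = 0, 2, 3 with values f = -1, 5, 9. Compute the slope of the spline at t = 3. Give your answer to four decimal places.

Write M_i for s''(x_i). With h_i = 2, 1 and divided differences Δ_i = 3, 4, the continuity of s' gives the tridiagonal system
  2·M_0 + 6·M_1 + 1·M_2 = 6(Δ_1 - Δ_0) = 6
Natural end conditions: M_0 = M_2 = 0.
Forward elimination and back-substitution give M_0 = 0, M_1 = 1, M_2 = 0.
On [2, 3], s'(t) = b_1 + 2c_1·(t - 2) + 3d_1·(t - 2)² with b_1 = Δ_1 - h_1(2M_1 + M_2)/6 = 11/3, c_1 = M_1/2 = 1/2, d_1 = (M_2 - M_1)/(6h_1) = -1/6. So s'(3) = 25/6.

4.1667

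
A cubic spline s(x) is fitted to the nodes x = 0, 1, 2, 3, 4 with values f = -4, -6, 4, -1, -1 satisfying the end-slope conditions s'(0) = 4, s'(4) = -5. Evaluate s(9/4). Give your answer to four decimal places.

3.8800

Put M_i = s'' at the i-th knot. Here h = (1, 1, 1, 1) and Δ = (-2, 10, -5, 0), so the interior equations h_(i-1)·M_(i-1) + 2(h_(i-1)+h_i)·M_i + h_i·M_(i+1) = 6(Δ_i − Δ_(i-1)) read
  1·M_0 + 4·M_1 + 1·M_2 = 6(Δ_1 - Δ_0) = 72
  1·M_1 + 4·M_2 + 1·M_3 = 6(Δ_2 - Δ_1) = -90
  1·M_2 + 4·M_3 + 1·M_4 = 6(Δ_3 - Δ_2) = 30
Clamped end conditions give two more equations: 2h_0·M_0 + h_0·M_1 = 6(Δ_0 - s'(0)) = -36 and h_3·M_3 + 2h_3·M_4 = 6(s'(4) - Δ_3) = -30.
Solving the tridiagonal system: M_0 = -507/14, M_1 = 255/7, M_2 = -75/2, M_3 = 165/7, M_4 = -375/14.
On [2, 3], s(x) = 4 + 25/7·(x - 2) - 75/4·(x - 2)² + 285/28·(x - 2)³.
With (x - 2) = 1/4: s(9/4) = 6953/1792.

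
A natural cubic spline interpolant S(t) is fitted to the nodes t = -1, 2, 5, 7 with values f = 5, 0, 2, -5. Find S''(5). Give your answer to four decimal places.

-3.0811

Put σ_i = S'' at the i-th knot. Here h = (3, 3, 2) and Δ = (-5/3, 2/3, -7/2), so the interior equations h_(i-1)·σ_(i-1) + 2(h_(i-1)+h_i)·σ_i + h_i·σ_(i+1) = 6(Δ_i − Δ_(i-1)) read
  3·σ_0 + 12·σ_1 + 3·σ_2 = 6(Δ_1 - Δ_0) = 14
  3·σ_1 + 10·σ_2 + 2·σ_3 = 6(Δ_2 - Δ_1) = -25
Natural end conditions: σ_0 = σ_3 = 0.
Solving the tridiagonal system: σ_0 = 0, σ_1 = 215/111, σ_2 = -114/37, σ_3 = 0.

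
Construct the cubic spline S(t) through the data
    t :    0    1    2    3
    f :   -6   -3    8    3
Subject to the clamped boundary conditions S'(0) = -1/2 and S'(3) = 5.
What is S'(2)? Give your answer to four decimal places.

0.6333

Write M_i for S''(x_i). With h_i = 1, 1, 1 and divided differences Δ_i = 3, 11, -5, the continuity of S' gives the tridiagonal system
  1·M_0 + 4·M_1 + 1·M_2 = 6(Δ_1 - Δ_0) = 48
  1·M_1 + 4·M_2 + 1·M_3 = 6(Δ_2 - Δ_1) = -96
Clamped end conditions give two more equations: 2h_0·M_0 + h_0·M_1 = 6(Δ_0 - S'(0)) = 21 and h_2·M_2 + 2h_2·M_3 = 6(S'(3) - Δ_2) = 60.
Hence M_0 = -14/15, M_1 = 343/15, M_2 = -638/15, M_3 = 769/15.
On [2, 3], S'(t) = b_2 + 2c_2·(t - 2) + 3d_2·(t - 2)² with b_2 = Δ_2 - h_2(2M_2 + M_3)/6 = 19/30, c_2 = M_2/2 = -319/15, d_2 = (M_3 - M_2)/(6h_2) = 469/30. So S'(2) = 19/30.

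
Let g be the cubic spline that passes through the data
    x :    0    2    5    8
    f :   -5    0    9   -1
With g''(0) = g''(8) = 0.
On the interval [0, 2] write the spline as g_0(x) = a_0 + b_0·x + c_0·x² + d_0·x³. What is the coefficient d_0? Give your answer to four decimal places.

With σ_i denoting the second derivative at x_i, h_i = 2, 3, 3, and Δ_i = (y_(i+1) − y_i)/h_i = 5/2, 3, -10/3:
  2·σ_0 + 10·σ_1 + 3·σ_2 = 6(Δ_1 - Δ_0) = 3
  3·σ_1 + 12·σ_2 + 3·σ_3 = 6(Δ_2 - Δ_1) = -38
Natural end conditions: σ_0 = σ_3 = 0.
Solving the tridiagonal system: σ_0 = 0, σ_1 = 50/37, σ_2 = -389/111, σ_3 = 0.
On [0, 2], with g_0(x) = a_0 + b_0·x + c_0·x² + d_0·x³: c_0 = σ_0/2 = 0, d_0 = (σ_1 - σ_0)/(6h_0) = 25/222, b_0 = Δ_0 - h_0(2σ_0 + σ_1)/6 = 455/222.

0.1126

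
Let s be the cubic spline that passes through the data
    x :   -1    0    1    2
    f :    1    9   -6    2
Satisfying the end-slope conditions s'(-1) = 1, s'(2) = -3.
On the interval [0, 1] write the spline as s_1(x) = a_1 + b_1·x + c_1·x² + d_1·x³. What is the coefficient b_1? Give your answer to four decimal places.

-4.6667

Write M_i for s''(x_i). With h_i = 1, 1, 1 and divided differences Δ_i = 8, -15, 8, the continuity of s' gives the tridiagonal system
  1·M_0 + 4·M_1 + 1·M_2 = 6(Δ_1 - Δ_0) = -138
  1·M_1 + 4·M_2 + 1·M_3 = 6(Δ_2 - Δ_1) = 138
Clamped end conditions give two more equations: 2h_0·M_0 + h_0·M_1 = 6(Δ_0 - s'(-1)) = 42 and h_2·M_2 + 2h_2·M_3 = 6(s'(2) - Δ_2) = -66.
Solving the tridiagonal system: M_0 = 160/3, M_1 = -194/3, M_2 = 202/3, M_3 = -200/3.
On [0, 1], with s_1(x) = a_1 + b_1·x + c_1·x² + d_1·x³: c_1 = M_1/2 = -97/3, d_1 = (M_2 - M_1)/(6h_1) = 22, b_1 = Δ_1 - h_1(2M_1 + M_2)/6 = -14/3.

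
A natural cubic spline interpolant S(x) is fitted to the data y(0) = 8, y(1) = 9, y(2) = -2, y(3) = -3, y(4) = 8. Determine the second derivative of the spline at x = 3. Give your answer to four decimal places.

13.7143

Let σ_i = S''(x_i). Step sizes h_i = 1, 1, 1, 1; slopes of the chords Δ_i = (y_(i+1) - y_i)/h_i = 1, -11, -1, 11.
  1·σ_0 + 4·σ_1 + 1·σ_2 = 6(Δ_1 - Δ_0) = -72
  1·σ_1 + 4·σ_2 + 1·σ_3 = 6(Δ_2 - Δ_1) = 60
  1·σ_2 + 4·σ_3 + 1·σ_4 = 6(Δ_3 - Δ_2) = 72
Natural end conditions: σ_0 = σ_4 = 0.
Hence σ_0 = 0, σ_1 = -156/7, σ_2 = 120/7, σ_3 = 96/7, σ_4 = 0.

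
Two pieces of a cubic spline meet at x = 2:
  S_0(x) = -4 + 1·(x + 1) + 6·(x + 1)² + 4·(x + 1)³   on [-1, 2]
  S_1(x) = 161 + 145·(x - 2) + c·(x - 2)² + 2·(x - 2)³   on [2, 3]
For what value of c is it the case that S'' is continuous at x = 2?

S_0''(x) = 12 + 24·(x + 1), so S_0''(2) = 84. On the right, S_1''(2) = 2c, so c = 42.

42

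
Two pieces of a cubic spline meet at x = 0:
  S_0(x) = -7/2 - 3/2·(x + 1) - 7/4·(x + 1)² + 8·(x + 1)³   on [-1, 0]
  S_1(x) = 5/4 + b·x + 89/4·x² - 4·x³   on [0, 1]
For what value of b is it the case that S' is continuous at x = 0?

S_0'(x) = -3/2 - 7/2·(x + 1) + 24·(x + 1)², so S_0'(0) = 19. On the right, S_1'(0) = b, so b = 19.

19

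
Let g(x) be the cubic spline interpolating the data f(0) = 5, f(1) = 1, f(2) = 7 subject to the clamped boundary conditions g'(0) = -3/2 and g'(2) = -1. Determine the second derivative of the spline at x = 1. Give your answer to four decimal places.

Let M_i = g''(x_i). Step sizes h_i = 1, 1; slopes of the chords Δ_i = (y_(i+1) - y_i)/h_i = -4, 6.
  1·M_0 + 4·M_1 + 1·M_2 = 6(Δ_1 - Δ_0) = 60
Clamped end conditions give two more equations: 2h_0·M_0 + h_0·M_1 = 6(Δ_0 - g'(0)) = -15 and h_1·M_1 + 2h_1·M_2 = 6(g'(2) - Δ_1) = -42.
Hence M_0 = -89/4, M_1 = 59/2, M_2 = -143/4.

29.5000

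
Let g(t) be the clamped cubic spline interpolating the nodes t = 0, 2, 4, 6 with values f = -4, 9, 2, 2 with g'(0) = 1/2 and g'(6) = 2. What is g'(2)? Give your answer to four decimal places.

Put M_i = g'' at the i-th knot. Here h = (2, 2, 2) and Δ = (13/2, -7/2, 0), so the interior equations h_(i-1)·M_(i-1) + 2(h_(i-1)+h_i)·M_i + h_i·M_(i+1) = 6(Δ_i − Δ_(i-1)) read
  2·M_0 + 8·M_1 + 2·M_2 = 6(Δ_1 - Δ_0) = -60
  2·M_1 + 8·M_2 + 2·M_3 = 6(Δ_2 - Δ_1) = 21
Clamped end conditions give two more equations: 2h_0·M_0 + h_0·M_1 = 6(Δ_0 - g'(0)) = 36 and h_2·M_2 + 2h_2·M_3 = 6(g'(6) - Δ_2) = 12.
Forward elimination and back-substitution give M_0 = 77/5, M_1 = -64/5, M_2 = 29/5, M_3 = 1/10.
On [2, 4], g'(t) = b_1 + 2c_1·(t - 2) + 3d_1·(t - 2)² with b_1 = Δ_1 - h_1(2M_1 + M_2)/6 = 31/10, c_1 = M_1/2 = -32/5, d_1 = (M_2 - M_1)/(6h_1) = 31/20. So g'(2) = 31/10.

3.1000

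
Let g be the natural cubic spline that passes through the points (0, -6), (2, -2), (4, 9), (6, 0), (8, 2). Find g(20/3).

Put M_i = g'' at the i-th knot. Here h = (2, 2, 2, 2) and Δ = (2, 11/2, -9/2, 1), so the interior equations h_(i-1)·M_(i-1) + 2(h_(i-1)+h_i)·M_i + h_i·M_(i+1) = 6(Δ_i − Δ_(i-1)) read
  2·M_0 + 8·M_1 + 2·M_2 = 6(Δ_1 - Δ_0) = 21
  2·M_1 + 8·M_2 + 2·M_3 = 6(Δ_2 - Δ_1) = -60
  2·M_2 + 8·M_3 + 2·M_4 = 6(Δ_3 - Δ_2) = 33
Natural end conditions: M_0 = M_4 = 0.
Forward elimination and back-substitution give M_0 = 0, M_1 = 21/4, M_2 = -21/2, M_3 = 27/4, M_4 = 0.
On [6, 8], g(t) = 0 - 7/2·(t - 6) + 27/8·(t - 6)² - 9/16·(t - 6)³.
With (t - 6) = 2/3: g(20/3) = -1.

-1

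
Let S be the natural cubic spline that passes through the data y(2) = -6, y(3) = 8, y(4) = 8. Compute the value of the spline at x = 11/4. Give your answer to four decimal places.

With m_i denoting the second derivative at x_i, h_i = 1, 1, and Δ_i = (y_(i+1) − y_i)/h_i = 14, 0:
  1·m_0 + 4·m_1 + 1·m_2 = 6(Δ_1 - Δ_0) = -84
Natural end conditions: m_0 = m_2 = 0.
Solving the tridiagonal system: m_0 = 0, m_1 = -21, m_2 = 0.
On [2, 3], S(x) = -6 + 35/2·(x - 2) + 0·(x - 2)² - 7/2·(x - 2)³.
With (x - 2) = 3/4: S(11/4) = 723/128.

5.6484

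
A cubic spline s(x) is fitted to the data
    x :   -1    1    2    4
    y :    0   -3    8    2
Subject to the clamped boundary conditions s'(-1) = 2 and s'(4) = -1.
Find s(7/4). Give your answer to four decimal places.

Let m_i = s''(x_i). Step sizes h_i = 2, 1, 2; slopes of the chords Δ_i = (y_(i+1) - y_i)/h_i = -3/2, 11, -3.
  2·m_0 + 6·m_1 + 1·m_2 = 6(Δ_1 - Δ_0) = 75
  1·m_1 + 6·m_2 + 2·m_3 = 6(Δ_2 - Δ_1) = -84
Clamped end conditions give two more equations: 2h_0·m_0 + h_0·m_1 = 6(Δ_0 - s'(-1)) = -21 and h_2·m_2 + 2h_2·m_3 = 6(s'(4) - Δ_2) = 12.
Solving: m_0 = -513/32, m_1 = 345/16, m_2 = -357/16, m_3 = 453/32.
On [1, 2], s(x) = -3 + 241/32·(x - 1) + 345/32·(x - 1)² - 117/16·(x - 1)³.
With (x - 1) = 3/4: s(7/4) = 5763/1024.

5.6279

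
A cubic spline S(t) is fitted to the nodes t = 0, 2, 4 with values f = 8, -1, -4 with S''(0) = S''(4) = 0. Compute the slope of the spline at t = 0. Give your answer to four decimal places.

-5.2500

Put m_i = S'' at the i-th knot. Here h = (2, 2) and Δ = (-9/2, -3/2), so the interior equations h_(i-1)·m_(i-1) + 2(h_(i-1)+h_i)·m_i + h_i·m_(i+1) = 6(Δ_i − Δ_(i-1)) read
  2·m_0 + 8·m_1 + 2·m_2 = 6(Δ_1 - Δ_0) = 18
Natural end conditions: m_0 = m_2 = 0.
Forward elimination and back-substitution give m_0 = 0, m_1 = 9/4, m_2 = 0.
On [0, 2], S'(t) = b_0 + 2c_0·t + 3d_0·t² with b_0 = Δ_0 - h_0(2m_0 + m_1)/6 = -21/4, c_0 = m_0/2 = 0, d_0 = (m_1 - m_0)/(6h_0) = 3/16. So S'(0) = -21/4.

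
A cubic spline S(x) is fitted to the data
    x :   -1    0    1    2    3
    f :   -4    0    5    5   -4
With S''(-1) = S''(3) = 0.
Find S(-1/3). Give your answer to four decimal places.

Write M_i for S''(x_i). With h_i = 1, 1, 1, 1 and divided differences Δ_i = 4, 5, 0, -9, the continuity of S' gives the tridiagonal system
  1·M_0 + 4·M_1 + 1·M_2 = 6(Δ_1 - Δ_0) = 6
  1·M_1 + 4·M_2 + 1·M_3 = 6(Δ_2 - Δ_1) = -30
  1·M_2 + 4·M_3 + 1·M_4 = 6(Δ_3 - Δ_2) = -54
Natural end conditions: M_0 = M_4 = 0.
Hence M_0 = 0, M_1 = 39/14, M_2 = -36/7, M_3 = -171/14, M_4 = 0.
On [-1, 0], S(x) = -4 + 99/28·(x + 1) + 0·(x + 1)² + 13/28·(x + 1)³.
With (x + 1) = 2/3: S(-1/3) = -569/378.

-1.5053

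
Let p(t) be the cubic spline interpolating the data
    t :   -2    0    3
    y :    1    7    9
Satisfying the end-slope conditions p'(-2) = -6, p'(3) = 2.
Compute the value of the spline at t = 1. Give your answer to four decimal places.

With m_i denoting the second derivative at x_i, h_i = 2, 3, and Δ_i = (y_(i+1) − y_i)/h_i = 3, 2/3:
  2·m_0 + 10·m_1 + 3·m_2 = 6(Δ_1 - Δ_0) = -14
Clamped end conditions give two more equations: 2h_0·m_0 + h_0·m_1 = 6(Δ_0 - p'(-2)) = 54 and h_1·m_1 + 2h_1·m_2 = 6(p'(3) - Δ_1) = 8.
Forward elimination and back-substitution give m_0 = 33/2, m_1 = -6, m_2 = 13/3.
On [0, 3], p(t) = 7 + 9/2·t - 3·t² + 31/54·t³.
With t = 1: p(1) = 245/27.

9.0741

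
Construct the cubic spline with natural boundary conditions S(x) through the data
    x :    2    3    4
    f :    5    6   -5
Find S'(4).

Let m_i = S''(x_i). Step sizes h_i = 1, 1; slopes of the chords Δ_i = (y_(i+1) - y_i)/h_i = 1, -11.
  1·m_0 + 4·m_1 + 1·m_2 = 6(Δ_1 - Δ_0) = -72
Natural end conditions: m_0 = m_2 = 0.
Solving: m_0 = 0, m_1 = -18, m_2 = 0.
On [3, 4], S'(x) = b_1 + 2c_1·(x - 3) + 3d_1·(x - 3)² with b_1 = Δ_1 - h_1(2m_1 + m_2)/6 = -5, c_1 = m_1/2 = -9, d_1 = (m_2 - m_1)/(6h_1) = 3. So S'(4) = -14.

-14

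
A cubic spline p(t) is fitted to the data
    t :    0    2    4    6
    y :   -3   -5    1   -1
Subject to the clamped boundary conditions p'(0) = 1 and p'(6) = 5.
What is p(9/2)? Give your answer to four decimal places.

0.2000

Write σ_i for p''(x_i). With h_i = 2, 2, 2 and divided differences Δ_i = -1, 3, -1, the continuity of p' gives the tridiagonal system
  2·σ_0 + 8·σ_1 + 2·σ_2 = 6(Δ_1 - Δ_0) = 24
  2·σ_1 + 8·σ_2 + 2·σ_3 = 6(Δ_2 - Δ_1) = -24
Clamped end conditions give two more equations: 2h_0·σ_0 + h_0·σ_1 = 6(Δ_0 - p'(0)) = -12 and h_2·σ_2 + 2h_2·σ_3 = 6(p'(6) - Δ_2) = 36.
Solving the tridiagonal system: σ_0 = -94/15, σ_1 = 98/15, σ_2 = -118/15, σ_3 = 194/15.
On [4, 6], p(t) = 1 - 1/15·(t - 4) - 59/15·(t - 4)² + 26/15·(t - 4)³.
With (t - 4) = 1/2: p(9/2) = 1/5.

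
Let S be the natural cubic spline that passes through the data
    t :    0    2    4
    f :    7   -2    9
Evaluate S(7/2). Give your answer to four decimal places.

Put σ_i = S'' at the i-th knot. Here h = (2, 2) and Δ = (-9/2, 11/2), so the interior equations h_(i-1)·σ_(i-1) + 2(h_(i-1)+h_i)·σ_i + h_i·σ_(i+1) = 6(Δ_i − Δ_(i-1)) read
  2·σ_0 + 8·σ_1 + 2·σ_2 = 6(Δ_1 - Δ_0) = 60
Natural end conditions: σ_0 = σ_2 = 0.
Hence σ_0 = 0, σ_1 = 15/2, σ_2 = 0.
On [2, 4], S(t) = -2 + 1/2·(t - 2) + 15/4·(t - 2)² - 5/8·(t - 2)³.
With (t - 2) = 3/2: S(7/2) = 325/64.

5.0781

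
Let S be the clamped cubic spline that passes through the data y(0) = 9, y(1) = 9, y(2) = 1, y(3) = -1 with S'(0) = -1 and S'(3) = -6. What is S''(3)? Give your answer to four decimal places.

-21.7333

Let M_i = S''(x_i). Step sizes h_i = 1, 1, 1; slopes of the chords Δ_i = (y_(i+1) - y_i)/h_i = 0, -8, -2.
  1·M_0 + 4·M_1 + 1·M_2 = 6(Δ_1 - Δ_0) = -48
  1·M_1 + 4·M_2 + 1·M_3 = 6(Δ_2 - Δ_1) = 36
Clamped end conditions give two more equations: 2h_0·M_0 + h_0·M_1 = 6(Δ_0 - S'(0)) = 6 and h_2·M_2 + 2h_2·M_3 = 6(S'(3) - Δ_2) = -24.
Hence M_0 = 196/15, M_1 = -302/15, M_2 = 292/15, M_3 = -326/15.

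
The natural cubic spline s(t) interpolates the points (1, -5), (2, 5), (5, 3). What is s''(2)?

With σ_i denoting the second derivative at x_i, h_i = 1, 3, and Δ_i = (y_(i+1) − y_i)/h_i = 10, -2/3:
  1·σ_0 + 8·σ_1 + 3·σ_2 = 6(Δ_1 - Δ_0) = -64
Natural end conditions: σ_0 = σ_2 = 0.
Solving: σ_0 = 0, σ_1 = -8, σ_2 = 0.

-8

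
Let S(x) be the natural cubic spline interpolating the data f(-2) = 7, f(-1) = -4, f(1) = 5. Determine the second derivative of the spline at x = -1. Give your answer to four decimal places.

Let M_i = S''(x_i). Step sizes h_i = 1, 2; slopes of the chords Δ_i = (y_(i+1) - y_i)/h_i = -11, 9/2.
  1·M_0 + 6·M_1 + 2·M_2 = 6(Δ_1 - Δ_0) = 93
Natural end conditions: M_0 = M_2 = 0.
Solving: M_0 = 0, M_1 = 31/2, M_2 = 0.

15.5000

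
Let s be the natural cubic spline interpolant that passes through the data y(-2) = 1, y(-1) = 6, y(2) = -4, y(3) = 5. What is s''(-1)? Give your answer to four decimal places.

-11.3091

Put σ_i = s'' at the i-th knot. Here h = (1, 3, 1) and Δ = (5, -10/3, 9), so the interior equations h_(i-1)·σ_(i-1) + 2(h_(i-1)+h_i)·σ_i + h_i·σ_(i+1) = 6(Δ_i − Δ_(i-1)) read
  1·σ_0 + 8·σ_1 + 3·σ_2 = 6(Δ_1 - Δ_0) = -50
  3·σ_1 + 8·σ_2 + 1·σ_3 = 6(Δ_2 - Δ_1) = 74
Natural end conditions: σ_0 = σ_3 = 0.
Solving the tridiagonal system: σ_0 = 0, σ_1 = -622/55, σ_2 = 742/55, σ_3 = 0.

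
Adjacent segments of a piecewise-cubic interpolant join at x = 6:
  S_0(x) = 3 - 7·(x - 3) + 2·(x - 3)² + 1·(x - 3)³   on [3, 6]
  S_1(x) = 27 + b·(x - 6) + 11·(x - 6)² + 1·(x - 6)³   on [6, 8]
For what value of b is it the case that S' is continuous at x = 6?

S_0'(x) = -7 + 4·(x - 3) + 3·(x - 3)², so S_0'(6) = 32. On the right, S_1'(6) = b, so b = 32.

32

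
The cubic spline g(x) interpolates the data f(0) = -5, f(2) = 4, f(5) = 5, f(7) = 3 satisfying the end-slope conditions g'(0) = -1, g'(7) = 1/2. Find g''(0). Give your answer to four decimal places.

With σ_i denoting the second derivative at x_i, h_i = 2, 3, 2, and Δ_i = (y_(i+1) − y_i)/h_i = 9/2, 1/3, -1:
  2·σ_0 + 10·σ_1 + 3·σ_2 = 6(Δ_1 - Δ_0) = -25
  3·σ_1 + 10·σ_2 + 2·σ_3 = 6(Δ_2 - Δ_1) = -8
Clamped end conditions give two more equations: 2h_0·σ_0 + h_0·σ_1 = 6(Δ_0 - g'(0)) = 33 and h_2·σ_2 + 2h_2·σ_3 = 6(g'(7) - Δ_2) = 9.
Hence σ_0 = 127/12, σ_1 = -14/3, σ_2 = 1/6, σ_3 = 13/6.

10.5833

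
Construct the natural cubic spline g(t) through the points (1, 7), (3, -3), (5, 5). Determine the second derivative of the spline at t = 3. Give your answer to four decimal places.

6.7500

Write σ_i for g''(x_i). With h_i = 2, 2 and divided differences Δ_i = -5, 4, the continuity of g' gives the tridiagonal system
  2·σ_0 + 8·σ_1 + 2·σ_2 = 6(Δ_1 - Δ_0) = 54
Natural end conditions: σ_0 = σ_2 = 0.
Hence σ_0 = 0, σ_1 = 27/4, σ_2 = 0.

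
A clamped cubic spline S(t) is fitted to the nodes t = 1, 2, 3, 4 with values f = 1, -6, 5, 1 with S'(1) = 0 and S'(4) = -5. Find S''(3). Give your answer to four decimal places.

Write m_i for S''(x_i). With h_i = 1, 1, 1 and divided differences Δ_i = -7, 11, -4, the continuity of S' gives the tridiagonal system
  1·m_0 + 4·m_1 + 1·m_2 = 6(Δ_1 - Δ_0) = 108
  1·m_1 + 4·m_2 + 1·m_3 = 6(Δ_2 - Δ_1) = -90
Clamped end conditions give two more equations: 2h_0·m_0 + h_0·m_1 = 6(Δ_0 - S'(1)) = -42 and h_2·m_2 + 2h_2·m_3 = 6(S'(4) - Δ_2) = -6.
Hence m_0 = -674/15, m_1 = 718/15, m_2 = -578/15, m_3 = 244/15.

-38.5333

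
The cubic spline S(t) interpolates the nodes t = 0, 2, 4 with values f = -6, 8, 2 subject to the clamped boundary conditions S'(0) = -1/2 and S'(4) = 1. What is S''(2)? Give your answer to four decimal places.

-15.7500

Write m_i for S''(x_i). With h_i = 2, 2 and divided differences Δ_i = 7, -3, the continuity of S' gives the tridiagonal system
  2·m_0 + 8·m_1 + 2·m_2 = 6(Δ_1 - Δ_0) = -60
Clamped end conditions give two more equations: 2h_0·m_0 + h_0·m_1 = 6(Δ_0 - S'(0)) = 45 and h_1·m_1 + 2h_1·m_2 = 6(S'(4) - Δ_1) = 24.
Solving: m_0 = 153/8, m_1 = -63/4, m_2 = 111/8.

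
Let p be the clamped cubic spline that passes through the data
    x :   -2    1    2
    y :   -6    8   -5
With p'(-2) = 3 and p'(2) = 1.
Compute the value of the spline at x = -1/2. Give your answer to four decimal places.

7.2344

Write σ_i for p''(x_i). With h_i = 3, 1 and divided differences Δ_i = 14/3, -13, the continuity of p' gives the tridiagonal system
  3·σ_0 + 8·σ_1 + 1·σ_2 = 6(Δ_1 - Δ_0) = -106
Clamped end conditions give two more equations: 2h_0·σ_0 + h_0·σ_1 = 6(Δ_0 - p'(-2)) = 10 and h_1·σ_1 + 2h_1·σ_2 = 6(p'(2) - Δ_1) = 84.
Solving: σ_0 = 173/12, σ_1 = -51/2, σ_2 = 219/4.
On [-2, 1], p(x) = -6 + 3·(x + 2) + 173/24·(x + 2)² - 479/216·(x + 2)³.
With (x + 2) = 3/2: p(-1/2) = 463/64.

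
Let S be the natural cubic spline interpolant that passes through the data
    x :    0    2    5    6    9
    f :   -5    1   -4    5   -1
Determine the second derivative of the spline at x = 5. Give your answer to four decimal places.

With M_i denoting the second derivative at x_i, h_i = 2, 3, 1, 3, and Δ_i = (y_(i+1) − y_i)/h_i = 3, -5/3, 9, -2:
  2·M_0 + 10·M_1 + 3·M_2 = 6(Δ_1 - Δ_0) = -28
  3·M_1 + 8·M_2 + 1·M_3 = 6(Δ_2 - Δ_1) = 64
  1·M_2 + 8·M_3 + 3·M_4 = 6(Δ_3 - Δ_2) = -66
Natural end conditions: M_0 = M_4 = 0.
Forward elimination and back-substitution give M_0 = 0, M_1 = -583/93, M_2 = 3226/279, M_3 = -2705/279, M_4 = 0.

11.5627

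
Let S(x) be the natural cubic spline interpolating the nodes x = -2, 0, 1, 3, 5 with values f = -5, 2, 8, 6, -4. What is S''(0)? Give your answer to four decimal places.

Write M_i for S''(x_i). With h_i = 2, 1, 2, 2 and divided differences Δ_i = 7/2, 6, -1, -5, the continuity of S' gives the tridiagonal system
  2·M_0 + 6·M_1 + 1·M_2 = 6(Δ_1 - Δ_0) = 15
  1·M_1 + 6·M_2 + 2·M_3 = 6(Δ_2 - Δ_1) = -42
  2·M_2 + 8·M_3 + 2·M_4 = 6(Δ_3 - Δ_2) = -24
Natural end conditions: M_0 = M_4 = 0.
Forward elimination and back-substitution give M_0 = 0, M_1 = 237/64, M_2 = -231/32, M_3 = -153/128, M_4 = 0.

3.7031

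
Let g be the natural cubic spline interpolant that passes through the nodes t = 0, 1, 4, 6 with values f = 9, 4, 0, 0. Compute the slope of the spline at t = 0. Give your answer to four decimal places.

With σ_i denoting the second derivative at x_i, h_i = 1, 3, 2, and Δ_i = (y_(i+1) − y_i)/h_i = -5, -4/3, 0:
  1·σ_0 + 8·σ_1 + 3·σ_2 = 6(Δ_1 - Δ_0) = 22
  3·σ_1 + 10·σ_2 + 2·σ_3 = 6(Δ_2 - Δ_1) = 8
Natural end conditions: σ_0 = σ_3 = 0.
Solving the tridiagonal system: σ_0 = 0, σ_1 = 196/71, σ_2 = -2/71, σ_3 = 0.
On [0, 1], g'(t) = b_0 + 2c_0·t + 3d_0·t² with b_0 = Δ_0 - h_0(2σ_0 + σ_1)/6 = -1163/213, c_0 = σ_0/2 = 0, d_0 = (σ_1 - σ_0)/(6h_0) = 98/213. So g'(0) = -1163/213.

-5.4601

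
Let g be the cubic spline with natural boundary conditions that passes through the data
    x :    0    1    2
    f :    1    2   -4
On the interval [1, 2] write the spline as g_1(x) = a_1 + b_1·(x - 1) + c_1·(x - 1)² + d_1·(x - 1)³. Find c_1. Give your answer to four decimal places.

Put M_i = g'' at the i-th knot. Here h = (1, 1) and Δ = (1, -6), so the interior equations h_(i-1)·M_(i-1) + 2(h_(i-1)+h_i)·M_i + h_i·M_(i+1) = 6(Δ_i − Δ_(i-1)) read
  1·M_0 + 4·M_1 + 1·M_2 = 6(Δ_1 - Δ_0) = -42
Natural end conditions: M_0 = M_2 = 0.
Forward elimination and back-substitution give M_0 = 0, M_1 = -21/2, M_2 = 0.
On [1, 2], with g_1(x) = a_1 + b_1·(x - 1) + c_1·(x - 1)² + d_1·(x - 1)³: c_1 = M_1/2 = -21/4, d_1 = (M_2 - M_1)/(6h_1) = 7/4, b_1 = Δ_1 - h_1(2M_1 + M_2)/6 = -5/2.

-5.2500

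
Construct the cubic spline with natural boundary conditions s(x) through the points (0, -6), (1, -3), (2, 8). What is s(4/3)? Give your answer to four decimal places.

Put M_i = s'' at the i-th knot. Here h = (1, 1) and Δ = (3, 11), so the interior equations h_(i-1)·M_(i-1) + 2(h_(i-1)+h_i)·M_i + h_i·M_(i+1) = 6(Δ_i − Δ_(i-1)) read
  1·M_0 + 4·M_1 + 1·M_2 = 6(Δ_1 - Δ_0) = 48
Natural end conditions: M_0 = M_2 = 0.
Solving the tridiagonal system: M_0 = 0, M_1 = 12, M_2 = 0.
On [1, 2], s(x) = -3 + 7·(x - 1) + 6·(x - 1)² - 2·(x - 1)³.
With (x - 1) = 1/3: s(4/3) = -2/27.

-0.0741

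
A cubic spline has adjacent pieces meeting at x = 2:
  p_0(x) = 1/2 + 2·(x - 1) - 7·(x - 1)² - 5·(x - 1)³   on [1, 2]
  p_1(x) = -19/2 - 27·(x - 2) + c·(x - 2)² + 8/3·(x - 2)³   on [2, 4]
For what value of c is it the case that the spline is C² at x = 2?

p_0''(x) = -14 - 30·(x - 1), so p_0''(2) = -44. On the right, p_1''(2) = 2c, so c = -22.

-22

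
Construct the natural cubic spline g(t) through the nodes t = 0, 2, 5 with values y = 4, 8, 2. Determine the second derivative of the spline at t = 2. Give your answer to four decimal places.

Write m_i for g''(x_i). With h_i = 2, 3 and divided differences Δ_i = 2, -2, the continuity of g' gives the tridiagonal system
  2·m_0 + 10·m_1 + 3·m_2 = 6(Δ_1 - Δ_0) = -24
Natural end conditions: m_0 = m_2 = 0.
Solving: m_0 = 0, m_1 = -12/5, m_2 = 0.

-2.4000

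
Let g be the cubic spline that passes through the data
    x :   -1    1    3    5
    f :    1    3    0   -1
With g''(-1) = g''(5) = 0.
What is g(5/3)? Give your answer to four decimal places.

Write M_i for g''(x_i). With h_i = 2, 2, 2 and divided differences Δ_i = 1, -3/2, -1/2, the continuity of g' gives the tridiagonal system
  2·M_0 + 8·M_1 + 2·M_2 = 6(Δ_1 - Δ_0) = -15
  2·M_1 + 8·M_2 + 2·M_3 = 6(Δ_2 - Δ_1) = 6
Natural end conditions: M_0 = M_3 = 0.
Hence M_0 = 0, M_1 = -11/5, M_2 = 13/10, M_3 = 0.
On [1, 3], g(x) = 3 - 7/15·(x - 1) - 11/10·(x - 1)² + 7/24·(x - 1)³.
With (x - 1) = 2/3: g(5/3) = 926/405.

2.2864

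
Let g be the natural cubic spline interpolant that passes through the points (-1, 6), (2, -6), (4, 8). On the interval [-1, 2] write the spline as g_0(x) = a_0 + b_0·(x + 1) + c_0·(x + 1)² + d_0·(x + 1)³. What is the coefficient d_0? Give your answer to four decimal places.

0.3667

Write m_i for g''(x_i). With h_i = 3, 2 and divided differences Δ_i = -4, 7, the continuity of g' gives the tridiagonal system
  3·m_0 + 10·m_1 + 2·m_2 = 6(Δ_1 - Δ_0) = 66
Natural end conditions: m_0 = m_2 = 0.
Forward elimination and back-substitution give m_0 = 0, m_1 = 33/5, m_2 = 0.
On [-1, 2], with g_0(x) = a_0 + b_0·(x + 1) + c_0·(x + 1)² + d_0·(x + 1)³: c_0 = m_0/2 = 0, d_0 = (m_1 - m_0)/(6h_0) = 11/30, b_0 = Δ_0 - h_0(2m_0 + m_1)/6 = -73/10.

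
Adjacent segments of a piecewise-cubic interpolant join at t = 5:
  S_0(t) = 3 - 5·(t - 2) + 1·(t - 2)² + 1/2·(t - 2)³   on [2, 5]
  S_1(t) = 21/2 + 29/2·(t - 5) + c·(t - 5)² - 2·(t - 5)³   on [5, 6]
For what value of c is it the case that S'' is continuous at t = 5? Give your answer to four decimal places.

5.5000

S_0''(t) = 2 + 3·(t - 2), so S_0''(5) = 11. On the right, S_1''(5) = 2c, so c = 11/2.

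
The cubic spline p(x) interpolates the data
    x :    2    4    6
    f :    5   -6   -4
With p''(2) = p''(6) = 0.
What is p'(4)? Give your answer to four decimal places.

Let σ_i = p''(x_i). Step sizes h_i = 2, 2; slopes of the chords Δ_i = (y_(i+1) - y_i)/h_i = -11/2, 1.
  2·σ_0 + 8·σ_1 + 2·σ_2 = 6(Δ_1 - Δ_0) = 39
Natural end conditions: σ_0 = σ_2 = 0.
Solving: σ_0 = 0, σ_1 = 39/8, σ_2 = 0.
On [4, 6], p'(x) = b_1 + 2c_1·(x - 4) + 3d_1·(x - 4)² with b_1 = Δ_1 - h_1(2σ_1 + σ_2)/6 = -9/4, c_1 = σ_1/2 = 39/16, d_1 = (σ_2 - σ_1)/(6h_1) = -13/32. So p'(4) = -9/4.

-2.2500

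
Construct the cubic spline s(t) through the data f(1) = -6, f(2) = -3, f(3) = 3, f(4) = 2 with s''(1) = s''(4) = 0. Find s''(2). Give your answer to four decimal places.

7.6000

Put m_i = s'' at the i-th knot. Here h = (1, 1, 1) and Δ = (3, 6, -1), so the interior equations h_(i-1)·m_(i-1) + 2(h_(i-1)+h_i)·m_i + h_i·m_(i+1) = 6(Δ_i − Δ_(i-1)) read
  1·m_0 + 4·m_1 + 1·m_2 = 6(Δ_1 - Δ_0) = 18
  1·m_1 + 4·m_2 + 1·m_3 = 6(Δ_2 - Δ_1) = -42
Natural end conditions: m_0 = m_3 = 0.
Solving the tridiagonal system: m_0 = 0, m_1 = 38/5, m_2 = -62/5, m_3 = 0.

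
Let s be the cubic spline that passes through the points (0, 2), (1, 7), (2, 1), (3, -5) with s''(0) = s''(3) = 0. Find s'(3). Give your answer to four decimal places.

-5.2667

Write M_i for s''(x_i). With h_i = 1, 1, 1 and divided differences Δ_i = 5, -6, -6, the continuity of s' gives the tridiagonal system
  1·M_0 + 4·M_1 + 1·M_2 = 6(Δ_1 - Δ_0) = -66
  1·M_1 + 4·M_2 + 1·M_3 = 6(Δ_2 - Δ_1) = 0
Natural end conditions: M_0 = M_3 = 0.
Hence M_0 = 0, M_1 = -88/5, M_2 = 22/5, M_3 = 0.
On [2, 3], s'(x) = b_2 + 2c_2·(x - 2) + 3d_2·(x - 2)² with b_2 = Δ_2 - h_2(2M_2 + M_3)/6 = -112/15, c_2 = M_2/2 = 11/5, d_2 = (M_3 - M_2)/(6h_2) = -11/15. So s'(3) = -79/15.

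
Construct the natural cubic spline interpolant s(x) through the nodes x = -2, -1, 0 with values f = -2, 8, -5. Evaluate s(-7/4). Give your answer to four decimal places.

With σ_i denoting the second derivative at x_i, h_i = 1, 1, and Δ_i = (y_(i+1) − y_i)/h_i = 10, -13:
  1·σ_0 + 4·σ_1 + 1·σ_2 = 6(Δ_1 - Δ_0) = -138
Natural end conditions: σ_0 = σ_2 = 0.
Solving the tridiagonal system: σ_0 = 0, σ_1 = -69/2, σ_2 = 0.
On [-2, -1], s(x) = -2 + 63/4·(x + 2) + 0·(x + 2)² - 23/4·(x + 2)³.
With (x + 2) = 1/4: s(-7/4) = 473/256.

1.8477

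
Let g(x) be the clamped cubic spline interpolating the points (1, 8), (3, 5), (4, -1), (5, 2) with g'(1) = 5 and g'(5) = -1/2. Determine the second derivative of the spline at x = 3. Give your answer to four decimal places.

Let σ_i = g''(x_i). Step sizes h_i = 2, 1, 1; slopes of the chords Δ_i = (y_(i+1) - y_i)/h_i = -3/2, -6, 3.
  2·σ_0 + 6·σ_1 + 1·σ_2 = 6(Δ_1 - Δ_0) = -27
  1·σ_1 + 4·σ_2 + 1·σ_3 = 6(Δ_2 - Δ_1) = 54
Clamped end conditions give two more equations: 2h_0·σ_0 + h_0·σ_1 = 6(Δ_0 - g'(1)) = -39 and h_2·σ_2 + 2h_2·σ_3 = 6(g'(5) - Δ_2) = -21.
Solving: σ_0 = -7, σ_1 = -11/2, σ_2 = 20, σ_3 = -41/2.

-5.5000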